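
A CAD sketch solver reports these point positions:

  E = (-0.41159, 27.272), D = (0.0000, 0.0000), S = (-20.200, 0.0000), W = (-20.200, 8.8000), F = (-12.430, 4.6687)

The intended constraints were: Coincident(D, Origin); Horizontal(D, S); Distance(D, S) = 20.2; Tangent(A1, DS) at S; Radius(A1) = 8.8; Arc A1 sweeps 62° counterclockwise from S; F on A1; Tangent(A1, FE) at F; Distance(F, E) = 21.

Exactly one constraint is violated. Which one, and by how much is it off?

Distance(F, E) = 21 — off by 4.60.

D = (0.00, 0.00) ✓; D.y = 0.00, S.y = 0.00 ✓; |DS| = 20.20 ✓; ∠(WS, SD) = 90.00° ✓; |WS| = 8.800 ✓; bearing(W→F) − bearing(W→S) = 62.00° ✓; |WF| = 8.800 ✓; ∠(WF, FE) = 90.00° ✓; |FE| = 25.60 ✗.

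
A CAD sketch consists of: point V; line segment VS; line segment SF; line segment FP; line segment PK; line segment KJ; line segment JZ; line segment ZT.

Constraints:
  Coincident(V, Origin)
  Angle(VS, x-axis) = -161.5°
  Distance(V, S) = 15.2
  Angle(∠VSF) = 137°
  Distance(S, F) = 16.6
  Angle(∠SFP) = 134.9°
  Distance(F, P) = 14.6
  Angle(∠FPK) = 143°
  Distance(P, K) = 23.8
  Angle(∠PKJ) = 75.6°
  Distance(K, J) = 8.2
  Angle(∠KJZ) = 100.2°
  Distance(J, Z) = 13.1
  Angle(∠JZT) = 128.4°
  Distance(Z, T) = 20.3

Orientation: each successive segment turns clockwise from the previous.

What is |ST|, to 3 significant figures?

36.8

V is at the origin; VS runs at -161.5° with length 15.2, so S = (-14.4, -4.82). ∠VSF = 137.0° gives SF at 156° from the x-axis; with |SF| = 16.6, F = (-29.5, 2.06). ∠SFP = 134.9° gives FP at 110° from the x-axis; with |FP| = 14.6, P = (-34.6, 15.7). ∠FPK = 143.0° gives PK at 73.4° from the x-axis; with |PK| = 23.8, K = (-27.8, 38.6). ∠PKJ = 75.6° gives KJ at -31.0° from the x-axis; with |KJ| = 8.2, J = (-20.8, 34.3). ∠KJZ = 100.2° gives JZ at -111° from the x-axis; with |JZ| = 13.1, Z = (-25.4, 22.1). ∠JZT = 128.4° gives ZT at -162° from the x-axis; with |ZT| = 20.3, T = (-44.8, 15.9). Then |ST| = |T − S| = 36.8.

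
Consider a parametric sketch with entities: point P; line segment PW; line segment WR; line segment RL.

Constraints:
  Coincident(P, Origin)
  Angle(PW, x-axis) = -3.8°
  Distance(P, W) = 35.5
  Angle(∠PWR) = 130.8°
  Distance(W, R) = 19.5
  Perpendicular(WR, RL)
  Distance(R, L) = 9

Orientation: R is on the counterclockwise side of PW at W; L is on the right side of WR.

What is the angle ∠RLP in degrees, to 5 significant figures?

49.963°

P is at the origin; PW runs at -3.8° with length 35.5, so W = 35.5·(cos -3.8°, sin -3.8°) = (35.422, -2.3527). ∠PWR = 130.8°, so WR runs at -3.8° + (180° − 130.8°) = 45.400° from the x-axis; with |WR| = 19.5, R = W + 19.5·(cos 45.400°, sin 45.400°) = (49.114, 11.532). WR is perpendicular to RL; with |RL| = 9.0 on the right of WR, L = R + 9.0·(0.71203, -0.70215) = (55.522, 5.2124). Then cos ∠RLP = LR·LP / (|LR||LP|), giving 49.963°.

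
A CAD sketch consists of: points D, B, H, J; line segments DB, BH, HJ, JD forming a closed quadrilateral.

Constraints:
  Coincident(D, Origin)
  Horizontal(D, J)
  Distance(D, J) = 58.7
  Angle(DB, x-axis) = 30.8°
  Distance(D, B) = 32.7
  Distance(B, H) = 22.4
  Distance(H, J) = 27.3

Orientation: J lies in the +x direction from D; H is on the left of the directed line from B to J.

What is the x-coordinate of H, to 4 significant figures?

48.74

D is at the origin; DJ is horizontal with |DJ| = 58.7 and J in +x, so J = (58.7, 0). DB runs at 30.8° with |DB| = 32.7, so B = (28.09, 16.74). H is determined by |BH| = 22.4 and |HJ| = 27.3 together: it lies at the intersection of circle(B, 22.4) and circle(J, 27.3). With |BJ| = 34.89, the foot of the radical line on BJ is 13.96 from B and the perpendicular offset is √(22.4² − 13.96²) = 17.52. Taking the left-of-BJ solution: H = (48.74, 25.42).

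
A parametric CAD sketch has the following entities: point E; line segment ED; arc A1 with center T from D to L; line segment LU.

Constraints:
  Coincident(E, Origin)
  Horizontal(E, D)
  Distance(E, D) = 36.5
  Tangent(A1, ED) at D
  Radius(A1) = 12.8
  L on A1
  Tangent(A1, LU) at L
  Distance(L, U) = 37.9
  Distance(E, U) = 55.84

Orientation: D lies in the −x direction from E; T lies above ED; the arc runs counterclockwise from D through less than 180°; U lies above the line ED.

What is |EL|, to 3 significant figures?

26.9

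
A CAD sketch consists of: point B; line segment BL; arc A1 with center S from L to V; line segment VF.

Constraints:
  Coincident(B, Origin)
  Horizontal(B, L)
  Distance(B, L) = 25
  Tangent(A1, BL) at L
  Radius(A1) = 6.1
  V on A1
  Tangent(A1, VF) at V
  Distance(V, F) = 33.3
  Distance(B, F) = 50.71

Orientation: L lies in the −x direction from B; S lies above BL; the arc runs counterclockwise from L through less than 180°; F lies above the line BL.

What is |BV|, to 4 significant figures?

21.13

Checks: |SV| = 6.100 ✓; ∠(SV, VF) = 90.00° ✓; |VF| = 33.30 ✓; |BF| = 50.71 ✓.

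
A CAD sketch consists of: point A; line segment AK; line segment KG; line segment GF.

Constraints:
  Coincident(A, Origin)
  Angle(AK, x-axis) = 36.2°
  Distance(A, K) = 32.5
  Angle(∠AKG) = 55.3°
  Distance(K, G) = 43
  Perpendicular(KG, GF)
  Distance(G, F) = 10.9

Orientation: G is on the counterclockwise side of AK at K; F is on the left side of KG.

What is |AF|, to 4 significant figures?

29.16

∠AKG = 55.3°, so KG runs at 36.2° + (180° − 55.3°) = 160.9° from the x-axis; with |KG| = 43.0, G = K + 43.0·(cos 160.9°, sin 160.9°) = (-14.41, 33.27). KG is perpendicular to GF; with |GF| = 10.9 on the left of KG, F = G + 10.9·(-0.3272, -0.9449) = (-17.97, 22.97). Then |AF| = |F − A| = 29.16.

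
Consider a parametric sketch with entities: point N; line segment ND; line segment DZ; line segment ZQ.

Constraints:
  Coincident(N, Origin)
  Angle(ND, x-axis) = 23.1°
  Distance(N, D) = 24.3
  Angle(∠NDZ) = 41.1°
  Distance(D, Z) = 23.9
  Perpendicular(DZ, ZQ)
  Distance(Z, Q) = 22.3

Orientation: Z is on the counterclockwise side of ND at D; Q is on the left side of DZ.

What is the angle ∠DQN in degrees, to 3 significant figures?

5.53°

∠NDZ = 41.1°, so DZ runs at 23.1° + (180° − 41.1°) = 162° from the x-axis; with |DZ| = 23.9, Z = D + 23.9·(cos 162°, sin 162°) = (-0.379, 16.9). DZ ⟂ ZQ; with |ZQ| = 22.3 on the left of DZ, Q = Z + 22.3·(-0.309, -0.951) = (-7.27, -4.29). Then cos ∠DQN = QD·QN / (|QD||QN|), giving 5.53°.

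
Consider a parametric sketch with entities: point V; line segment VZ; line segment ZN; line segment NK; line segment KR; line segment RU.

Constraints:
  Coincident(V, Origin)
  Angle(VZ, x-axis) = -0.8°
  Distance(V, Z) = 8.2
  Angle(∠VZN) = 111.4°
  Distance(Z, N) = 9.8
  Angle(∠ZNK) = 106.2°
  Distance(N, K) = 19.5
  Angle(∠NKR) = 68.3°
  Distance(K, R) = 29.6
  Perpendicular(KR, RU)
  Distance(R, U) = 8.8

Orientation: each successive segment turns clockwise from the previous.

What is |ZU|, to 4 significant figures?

15.16

∠NKR = 68.3° gives KR at 105.1° from the x-axis; with |KR| = 29.6, R = (-11.68, 7.609). The perpendicularity gives RU at right angles to KR, so RU runs at 15.10°; with |RU| = 8.8, U = (-3.182, 9.902). Then |ZU| = |U − Z| = 15.16.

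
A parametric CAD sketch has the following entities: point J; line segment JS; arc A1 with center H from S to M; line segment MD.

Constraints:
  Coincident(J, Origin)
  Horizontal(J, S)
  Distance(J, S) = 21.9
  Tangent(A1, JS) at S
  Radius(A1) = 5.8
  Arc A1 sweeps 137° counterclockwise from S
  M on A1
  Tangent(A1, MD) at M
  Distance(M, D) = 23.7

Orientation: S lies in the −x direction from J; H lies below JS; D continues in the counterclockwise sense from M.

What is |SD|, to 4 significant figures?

29.42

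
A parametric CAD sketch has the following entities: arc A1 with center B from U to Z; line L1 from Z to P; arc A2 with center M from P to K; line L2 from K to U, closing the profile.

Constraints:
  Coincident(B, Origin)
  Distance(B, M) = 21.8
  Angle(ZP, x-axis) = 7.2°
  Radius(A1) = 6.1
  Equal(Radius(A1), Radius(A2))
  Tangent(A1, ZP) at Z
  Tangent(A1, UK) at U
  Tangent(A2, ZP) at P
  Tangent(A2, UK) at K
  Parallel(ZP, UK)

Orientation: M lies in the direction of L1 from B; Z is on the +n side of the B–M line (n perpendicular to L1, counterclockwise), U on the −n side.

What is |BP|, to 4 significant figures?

22.64

The slot axis is L1's direction at 7.2°, so u = (cos 7.2°, sin 7.2°) = (0.9921, 0.1253) and n = (−sin 7.2°, cos 7.2°) = (-0.1253, 0.9921). B is at the origin and M lies 21.8 along u from B, so M = 21.8·u = (21.63, 2.732). Tangency of A1 to both parallel lines with radius 6.1 puts Z and U at B ± 6.1·n: Z = (-0.7645, 6.052), U = (0.7645, -6.052). Equal radii place P and K the same way about M: P = M + 6.1·n = (20.86, 8.784), K = M − 6.1·n = (22.39, -3.320). Then |BP| = |P − B| = 22.64.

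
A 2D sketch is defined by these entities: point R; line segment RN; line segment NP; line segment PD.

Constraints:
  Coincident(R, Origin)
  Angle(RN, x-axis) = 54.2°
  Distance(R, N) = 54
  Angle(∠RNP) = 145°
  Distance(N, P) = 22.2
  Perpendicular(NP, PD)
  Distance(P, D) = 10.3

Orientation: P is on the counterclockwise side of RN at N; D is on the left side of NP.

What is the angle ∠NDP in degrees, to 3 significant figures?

65.1°

R is at the origin; RN runs at 54.2° with length 54.0, so N = 54.0·(cos 54.2°, sin 54.2°) = (31.6, 43.8). ∠RNP = 145.0°, so NP runs at 54.2° + (180° − 145.0°) = 89.2° from the x-axis; with |NP| = 22.2, P = N + 22.2·(cos 89.2°, sin 89.2°) = (31.9, 66.0). The perpendicularity gives PD at right angles to NP; with |PD| = 10.3 on the left of NP, D = P + 10.3·(-1.00, 0.0140) = (21.6, 66.1). Then cos ∠NDP = DN·DP / (|DN||DP|), giving 65.1°.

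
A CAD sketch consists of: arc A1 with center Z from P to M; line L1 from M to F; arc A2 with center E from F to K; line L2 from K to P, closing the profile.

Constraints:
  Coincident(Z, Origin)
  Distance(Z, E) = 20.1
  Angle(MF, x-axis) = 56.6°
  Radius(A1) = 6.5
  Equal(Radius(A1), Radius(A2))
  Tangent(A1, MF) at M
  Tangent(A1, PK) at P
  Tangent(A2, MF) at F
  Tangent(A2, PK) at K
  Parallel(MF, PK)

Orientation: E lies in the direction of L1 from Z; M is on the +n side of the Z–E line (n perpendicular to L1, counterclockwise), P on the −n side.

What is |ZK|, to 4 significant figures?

21.12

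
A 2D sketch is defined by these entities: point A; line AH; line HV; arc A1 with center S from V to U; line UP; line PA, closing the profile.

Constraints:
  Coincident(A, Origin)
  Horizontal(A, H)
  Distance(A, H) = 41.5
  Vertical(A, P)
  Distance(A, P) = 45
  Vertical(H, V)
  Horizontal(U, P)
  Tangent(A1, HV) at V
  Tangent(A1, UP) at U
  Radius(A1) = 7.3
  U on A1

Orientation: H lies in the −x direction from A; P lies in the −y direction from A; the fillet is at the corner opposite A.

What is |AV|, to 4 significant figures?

56.07

A is at the origin; AH is horizontal with |AH| = 41.5 and H on the −x side, so H = (-41.50, 0.000). AP is vertical with |AP| = 45.0 and P on the −y side, so P = (0.000, -45.00). The virtual corner opposite A is at (-41.50, -45.00). Since A1 is tangent to HV there, SV ⟂ HV and since A1 is tangent to UP there, SU ⟂ UP, with radius 7.3, so the center S sits 7.3 in from both sides at S = (-34.20, -37.70). That places the tangent points at V = (-41.50, -37.70) on HV and U = (-34.20, -45.00) on UP. Then |AV| = |V − A| = 56.07.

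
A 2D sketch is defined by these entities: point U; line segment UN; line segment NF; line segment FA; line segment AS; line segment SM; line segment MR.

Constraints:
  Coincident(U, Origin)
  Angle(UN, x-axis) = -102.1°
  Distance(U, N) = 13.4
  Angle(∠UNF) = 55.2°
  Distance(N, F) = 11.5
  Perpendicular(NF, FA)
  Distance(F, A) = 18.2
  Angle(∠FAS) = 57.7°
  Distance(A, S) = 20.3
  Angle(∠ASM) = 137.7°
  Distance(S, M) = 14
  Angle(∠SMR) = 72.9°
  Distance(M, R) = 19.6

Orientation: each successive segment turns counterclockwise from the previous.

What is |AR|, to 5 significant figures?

23.798

∠ASM = 137.7° gives SM at -82.700° from the x-axis; with |SM| = 14.0, M = (-9.0879, -22.389). ∠SMR = 72.9° gives MR at 24.400° from the x-axis; with |MR| = 19.6, R = (8.7615, -14.293). Then |AR| = |R − A| = 23.798.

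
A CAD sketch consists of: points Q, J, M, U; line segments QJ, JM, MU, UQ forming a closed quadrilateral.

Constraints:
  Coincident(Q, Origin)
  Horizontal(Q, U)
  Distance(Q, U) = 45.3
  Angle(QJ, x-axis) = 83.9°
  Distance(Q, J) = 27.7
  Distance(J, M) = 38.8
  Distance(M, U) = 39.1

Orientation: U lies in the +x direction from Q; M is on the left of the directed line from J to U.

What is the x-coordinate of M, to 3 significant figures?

40.1

Checks: |JM| = 38.80 ✓; |MU| = 39.10 ✓.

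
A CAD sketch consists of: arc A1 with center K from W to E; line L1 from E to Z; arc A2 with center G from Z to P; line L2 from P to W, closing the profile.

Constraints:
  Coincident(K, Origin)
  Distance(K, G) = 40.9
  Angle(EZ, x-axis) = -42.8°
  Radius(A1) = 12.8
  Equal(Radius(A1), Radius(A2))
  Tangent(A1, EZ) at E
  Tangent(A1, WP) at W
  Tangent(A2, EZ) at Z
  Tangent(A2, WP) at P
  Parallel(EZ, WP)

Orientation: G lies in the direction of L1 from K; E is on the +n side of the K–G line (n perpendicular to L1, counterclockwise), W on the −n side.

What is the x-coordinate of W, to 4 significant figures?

-8.697

K is at the origin and G lies 40.9 along u from K, so G = 40.9·u = (30.01, -27.79). Tangency of A1 to both parallel lines with radius 12.8 puts E and W at K ± 12.8·n: E = (8.697, 9.392), W = (-8.697, -9.392). So W.x = -8.697.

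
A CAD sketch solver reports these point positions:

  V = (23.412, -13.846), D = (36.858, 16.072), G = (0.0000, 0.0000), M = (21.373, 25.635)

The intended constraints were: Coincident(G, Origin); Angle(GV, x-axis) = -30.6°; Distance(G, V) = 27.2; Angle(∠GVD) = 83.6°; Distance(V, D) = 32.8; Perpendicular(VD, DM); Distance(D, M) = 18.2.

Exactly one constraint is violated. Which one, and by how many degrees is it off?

Perpendicular(VD, DM) — off by 7.50°.

G = (0.00, 0.00) ✓; GV at -30.60° ✓; |GV| = 27.20 ✓; ∠GVD = 83.60° ✓; |VD| = 32.80 ✓; ∠(VD, DM) = 82.50° ✗; |DM| = 18.20 ✓.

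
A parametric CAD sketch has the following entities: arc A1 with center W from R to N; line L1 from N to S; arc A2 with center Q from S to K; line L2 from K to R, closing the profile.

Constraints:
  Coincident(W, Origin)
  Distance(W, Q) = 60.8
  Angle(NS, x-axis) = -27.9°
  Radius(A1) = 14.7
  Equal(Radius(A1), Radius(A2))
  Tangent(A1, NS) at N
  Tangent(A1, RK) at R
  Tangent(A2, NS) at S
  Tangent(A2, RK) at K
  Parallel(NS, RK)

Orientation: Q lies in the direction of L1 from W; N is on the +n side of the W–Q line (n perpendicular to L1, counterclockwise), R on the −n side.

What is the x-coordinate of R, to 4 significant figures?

-6.879

W is at the origin and Q lies 60.8 along u from W, so Q = 60.8·u = (53.73, -28.45). Tangency of A1 to both parallel lines with radius 14.7 puts N and R at W ± 14.7·n: N = (6.879, 12.99), R = (-6.879, -12.99). So R.x = -6.879.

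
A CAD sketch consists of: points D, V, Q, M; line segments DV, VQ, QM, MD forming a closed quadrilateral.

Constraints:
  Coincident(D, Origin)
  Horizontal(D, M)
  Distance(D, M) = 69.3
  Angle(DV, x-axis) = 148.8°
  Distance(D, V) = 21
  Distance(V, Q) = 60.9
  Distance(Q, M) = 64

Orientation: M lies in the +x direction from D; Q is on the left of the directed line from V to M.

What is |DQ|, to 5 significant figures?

57.518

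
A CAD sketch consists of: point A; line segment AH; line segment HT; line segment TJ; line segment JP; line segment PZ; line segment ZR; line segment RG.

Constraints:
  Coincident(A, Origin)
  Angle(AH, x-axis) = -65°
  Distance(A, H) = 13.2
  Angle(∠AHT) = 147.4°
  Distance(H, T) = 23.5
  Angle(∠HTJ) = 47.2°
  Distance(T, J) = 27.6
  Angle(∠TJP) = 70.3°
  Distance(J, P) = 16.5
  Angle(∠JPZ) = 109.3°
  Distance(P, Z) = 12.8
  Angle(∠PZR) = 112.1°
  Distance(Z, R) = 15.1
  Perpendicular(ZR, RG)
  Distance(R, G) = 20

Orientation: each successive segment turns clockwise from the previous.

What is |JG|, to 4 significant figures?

8.032

∠PZR = 112.1° gives ZR at -118.7° from the x-axis; with |ZR| = 15.1, R = (1.231, -31.54). ZR ⟂ RG, so RG runs at 151.3°; with |RG| = 20.0, G = (-16.31, -21.93). Then |JG| = |G − J| = 8.032.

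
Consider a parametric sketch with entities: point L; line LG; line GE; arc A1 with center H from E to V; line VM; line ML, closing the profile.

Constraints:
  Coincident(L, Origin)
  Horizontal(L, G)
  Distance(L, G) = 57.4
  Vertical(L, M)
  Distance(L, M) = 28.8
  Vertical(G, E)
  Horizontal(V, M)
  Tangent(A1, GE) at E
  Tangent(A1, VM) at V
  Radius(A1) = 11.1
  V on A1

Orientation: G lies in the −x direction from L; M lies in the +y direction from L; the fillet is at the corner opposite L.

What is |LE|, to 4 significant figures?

60.07

L is at the origin; LG is horizontal with |LG| = 57.4 and G on the −x side, so G = (-57.40, 0.000). L and M share the same x with |LM| = 28.8 and M on the +y side, so M = (0.000, 28.80). The virtual corner opposite L is at (-57.40, 28.80). A1 meets GE tangentially, so HE is at right angles to GE and tangency of A1 to VM means the radius HV is perpendicular to VM, with radius 11.1, so the center H sits 11.1 in from both sides at H = (-46.30, 17.70). That places the tangent points at E = (-57.40, 17.70) on GE and V = (-46.30, 28.80) on VM. Then |LE| = |E − L| = 60.07.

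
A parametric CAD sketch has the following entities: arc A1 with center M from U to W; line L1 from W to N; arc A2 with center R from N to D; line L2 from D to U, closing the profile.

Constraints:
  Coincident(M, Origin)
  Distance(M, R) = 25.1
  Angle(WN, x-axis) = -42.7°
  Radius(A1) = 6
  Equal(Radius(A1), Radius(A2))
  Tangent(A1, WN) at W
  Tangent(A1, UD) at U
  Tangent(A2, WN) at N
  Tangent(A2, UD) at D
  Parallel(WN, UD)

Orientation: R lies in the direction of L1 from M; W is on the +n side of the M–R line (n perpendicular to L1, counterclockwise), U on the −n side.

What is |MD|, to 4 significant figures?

25.81

The slot axis is L1's direction at -42.7°, so u = (cos -42.7°, sin -42.7°) = (0.7349, -0.6782) and n = (−sin -42.7°, cos -42.7°) = (0.6782, 0.7349). M is at the origin and R lies 25.1 along u from M, so R = 25.1·u = (18.45, -17.02). Tangency of A1 to both parallel lines with radius 6.0 puts W and U at M ± 6.0·n: W = (4.069, 4.409), U = (-4.069, -4.409). Equal radii place N and D the same way about R: N = R + 6.0·n = (22.52, -12.61), D = R − 6.0·n = (14.38, -21.43). Then |MD| = |D − M| = 25.81.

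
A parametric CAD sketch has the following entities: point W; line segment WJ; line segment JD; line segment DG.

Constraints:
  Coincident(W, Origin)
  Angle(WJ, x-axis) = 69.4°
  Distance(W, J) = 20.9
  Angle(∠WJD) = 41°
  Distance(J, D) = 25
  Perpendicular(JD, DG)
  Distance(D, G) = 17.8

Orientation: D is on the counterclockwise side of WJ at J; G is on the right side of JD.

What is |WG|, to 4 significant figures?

32.83

∠WJD = 41.0°, so JD runs at 69.4° + (180° − 41.0°) = 208.4° from the x-axis; with |JD| = 25.0, D = J + 25.0·(cos 208.4°, sin 208.4°) = (-14.64, 7.673). JD ⟂ DG; with |DG| = 17.8 on the right of JD, G = D + 17.8·(-0.4756, 0.8796) = (-23.10, 23.33). Then |WG| = |G − W| = 32.83.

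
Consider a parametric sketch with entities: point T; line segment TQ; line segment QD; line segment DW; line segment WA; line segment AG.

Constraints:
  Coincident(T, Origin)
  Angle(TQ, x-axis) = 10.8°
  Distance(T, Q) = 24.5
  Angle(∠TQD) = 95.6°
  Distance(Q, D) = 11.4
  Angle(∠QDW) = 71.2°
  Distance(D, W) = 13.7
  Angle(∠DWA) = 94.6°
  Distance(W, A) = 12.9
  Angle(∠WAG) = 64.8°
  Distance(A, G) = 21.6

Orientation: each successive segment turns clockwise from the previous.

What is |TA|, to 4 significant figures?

14.91

T is at the origin; TQ runs at 10.8° with length 24.5, so Q = (24.07, 4.591). ∠TQD = 95.6° gives QD at -73.60° from the x-axis; with |QD| = 11.4, D = (27.28, -6.345). ∠QDW = 71.2° gives DW at 177.6° from the x-axis; with |DW| = 13.7, W = (13.60, -5.772). ∠DWA = 94.6° gives WA at 92.20° from the x-axis; with |WA| = 12.9, A = (13.10, 7.119). Then |TA| = |A − T| = 14.91.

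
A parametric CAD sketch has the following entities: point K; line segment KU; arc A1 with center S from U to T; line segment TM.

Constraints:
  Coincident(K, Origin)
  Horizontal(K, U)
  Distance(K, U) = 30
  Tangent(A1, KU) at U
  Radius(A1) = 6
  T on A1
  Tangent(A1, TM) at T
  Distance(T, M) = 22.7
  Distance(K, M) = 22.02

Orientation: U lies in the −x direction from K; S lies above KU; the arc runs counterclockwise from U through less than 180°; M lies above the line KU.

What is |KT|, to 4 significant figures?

25.54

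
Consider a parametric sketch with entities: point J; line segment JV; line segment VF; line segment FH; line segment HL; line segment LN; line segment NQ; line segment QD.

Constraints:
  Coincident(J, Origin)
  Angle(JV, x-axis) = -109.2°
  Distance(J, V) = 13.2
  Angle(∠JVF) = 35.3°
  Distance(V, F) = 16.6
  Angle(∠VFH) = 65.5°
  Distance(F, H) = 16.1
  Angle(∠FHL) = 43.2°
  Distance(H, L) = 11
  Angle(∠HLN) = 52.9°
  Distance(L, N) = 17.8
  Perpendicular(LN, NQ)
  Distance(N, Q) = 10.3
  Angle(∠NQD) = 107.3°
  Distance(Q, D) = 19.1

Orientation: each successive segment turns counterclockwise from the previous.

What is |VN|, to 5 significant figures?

25.284

J is at the origin; JV runs at -109.2° with length 13.2, so V = (-4.3410, -12.466). ∠JVF = 35.3° gives VF at 35.500° from the x-axis; with |VF| = 16.6, F = (9.1733, -2.8261). ∠VFH = 65.5° gives FH at 150.00° from the x-axis; with |FH| = 16.1, H = (-4.7697, 5.2239). ∠FHL = 43.2° gives HL at -73.200° from the x-axis; with |HL| = 11.0, L = (-1.5904, -5.3066). ∠HLN = 52.9° gives LN at 53.900° from the x-axis; with |LN| = 17.8, N = (8.8973, 9.0756). Then |VN| = |N − V| = 25.284.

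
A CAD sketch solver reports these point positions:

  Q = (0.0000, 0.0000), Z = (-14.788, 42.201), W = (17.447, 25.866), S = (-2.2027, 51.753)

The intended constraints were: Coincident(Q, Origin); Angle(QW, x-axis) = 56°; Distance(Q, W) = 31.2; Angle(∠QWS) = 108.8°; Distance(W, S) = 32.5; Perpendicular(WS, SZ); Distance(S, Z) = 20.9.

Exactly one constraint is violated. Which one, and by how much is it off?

Distance(S, Z) = 20.9 — off by 5.10.

Q = (0.00, 0.00) ✓; QW at 56.00° ✓; |QW| = 31.20 ✓; ∠QWS = 108.8° ✓; |WS| = 32.50 ✓; ∠(WS, SZ) = 90.00° ✓; |SZ| = 15.80 ✗.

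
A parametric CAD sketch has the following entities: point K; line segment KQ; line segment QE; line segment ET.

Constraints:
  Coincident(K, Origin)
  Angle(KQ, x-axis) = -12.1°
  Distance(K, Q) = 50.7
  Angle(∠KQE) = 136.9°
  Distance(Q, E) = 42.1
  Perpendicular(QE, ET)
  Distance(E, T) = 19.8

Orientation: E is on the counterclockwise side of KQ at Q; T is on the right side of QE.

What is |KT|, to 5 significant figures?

96.041

∠KQE = 136.9°, so QE runs at -12.1° + (180° − 136.9°) = 31.000° from the x-axis; with |QE| = 42.1, E = Q + 42.1·(cos 31.000°, sin 31.000°) = (85.660, 11.055). QE ⟂ ET; with |ET| = 19.8 on the right of QE, T = E + 19.8·(0.51504, -0.85717) = (95.858, -5.9165). Then |KT| = |T − K| = 96.041.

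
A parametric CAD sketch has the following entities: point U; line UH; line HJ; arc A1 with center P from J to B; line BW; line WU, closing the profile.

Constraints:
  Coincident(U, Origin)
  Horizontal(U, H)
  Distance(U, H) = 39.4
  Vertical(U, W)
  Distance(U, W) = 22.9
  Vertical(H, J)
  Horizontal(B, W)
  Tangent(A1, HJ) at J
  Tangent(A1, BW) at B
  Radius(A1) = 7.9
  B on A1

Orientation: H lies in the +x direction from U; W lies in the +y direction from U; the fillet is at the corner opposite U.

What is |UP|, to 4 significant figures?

34.89

U is at the origin; UH is horizontal with |UH| = 39.4 and H on the +x side, so H = (39.40, 0.000). U and W share the same x with |UW| = 22.9 and W on the +y side, so W = (0.000, 22.90). The virtual corner opposite U is at (39.40, 22.90). Tangency of A1 to HJ means the radius PJ is perpendicular to HJ and tangency of A1 to BW means the radius PB is perpendicular to BW, with radius 7.9, so the center P sits 7.9 in from both sides at P = (31.50, 15.00). Then |UP| = |P − U| = 34.89.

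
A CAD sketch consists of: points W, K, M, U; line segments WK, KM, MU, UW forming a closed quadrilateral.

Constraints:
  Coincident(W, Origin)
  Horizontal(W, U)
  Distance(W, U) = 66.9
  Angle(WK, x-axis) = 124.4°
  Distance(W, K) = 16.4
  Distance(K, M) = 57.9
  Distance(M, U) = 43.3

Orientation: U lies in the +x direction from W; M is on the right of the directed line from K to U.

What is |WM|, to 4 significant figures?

41.99

W is at the origin; W and U share the same y with |WU| = 66.9 and U in +x, so U = (66.9, 0). WK runs at 124.4° with |WK| = 16.4, so K = (-9.265, 13.53). M is determined by |KM| = 57.9 and |MU| = 43.3 together: it lies at the intersection of circle(K, 57.9) and circle(U, 43.3). With |KU| = 77.36, the foot of the radical line on KU is 48.23 from K and the perpendicular offset is √(57.9² − 48.23²) = 32.04. Taking the right-of-KU solution: M = (32.62, -26.45).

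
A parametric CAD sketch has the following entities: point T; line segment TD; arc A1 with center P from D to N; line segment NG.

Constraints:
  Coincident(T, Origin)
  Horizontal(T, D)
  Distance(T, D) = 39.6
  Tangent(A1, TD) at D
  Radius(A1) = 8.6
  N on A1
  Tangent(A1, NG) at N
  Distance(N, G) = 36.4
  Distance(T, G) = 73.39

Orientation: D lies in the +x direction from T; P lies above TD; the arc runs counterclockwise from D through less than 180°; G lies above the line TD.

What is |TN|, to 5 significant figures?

47.643

T is at the origin; TD is horizontal with |TD| = 39.6 and D on the +x side, so D = (39.600, 0.0000). Tangency of A1 to TD means the radius PD is perpendicular to TD, so P = D + (0, 8.6) = (39.600, 8.6000). Since PN ⟂ NG (tangency), |PG| = √(8.6² + 36.4²) = 37.402 regardless of where N sits on A1. So G lies on both circle(T, 73.39) and circle(P, 37.402); the above-TD intersection is G = (62.846, 37.901). N is the foot of the tangent from G: N = (47.386, 4.9473).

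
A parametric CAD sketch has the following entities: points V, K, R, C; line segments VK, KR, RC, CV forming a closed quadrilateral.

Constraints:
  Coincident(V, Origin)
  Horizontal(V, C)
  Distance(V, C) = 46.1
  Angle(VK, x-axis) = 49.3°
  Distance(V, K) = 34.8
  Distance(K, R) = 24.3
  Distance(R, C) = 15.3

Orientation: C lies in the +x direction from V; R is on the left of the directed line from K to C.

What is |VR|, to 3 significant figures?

46.8

V is at the origin; V and C share the same y with |VC| = 46.1 and C in +x, so C = (46.1, 0). VK runs at 49.3° with |VK| = 34.8, so K = (22.7, 26.4). R is determined by |KR| = 24.3 and |RC| = 15.3 together: it lies at the intersection of circle(K, 24.3) and circle(C, 15.3). With |KC| = 35.3, the foot of the radical line on KC is 22.7 from K and the perpendicular offset is √(24.3² − 22.7²) = 8.70. Taking the left-of-KC solution: R = (44.3, 15.2).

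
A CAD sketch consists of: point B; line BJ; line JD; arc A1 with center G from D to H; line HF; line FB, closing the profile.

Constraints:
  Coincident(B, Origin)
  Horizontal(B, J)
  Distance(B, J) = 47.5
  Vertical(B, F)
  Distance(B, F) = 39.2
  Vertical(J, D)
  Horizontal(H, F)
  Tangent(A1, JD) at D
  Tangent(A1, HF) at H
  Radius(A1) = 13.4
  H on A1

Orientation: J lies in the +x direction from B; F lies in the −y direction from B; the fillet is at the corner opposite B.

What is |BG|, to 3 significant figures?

42.8

BF is vertical with |BF| = 39.2 and F on the −y side, so F = (0.00, -39.2). The virtual corner opposite B is at (47.5, -39.2). A1 meets JD tangentially, so GD is at right angles to JD and A1 meets HF tangentially, so GH is at right angles to HF, with radius 13.4, so the center G sits 13.4 in from both sides at G = (34.1, -25.8). Then |BG| = |G − B| = 42.8.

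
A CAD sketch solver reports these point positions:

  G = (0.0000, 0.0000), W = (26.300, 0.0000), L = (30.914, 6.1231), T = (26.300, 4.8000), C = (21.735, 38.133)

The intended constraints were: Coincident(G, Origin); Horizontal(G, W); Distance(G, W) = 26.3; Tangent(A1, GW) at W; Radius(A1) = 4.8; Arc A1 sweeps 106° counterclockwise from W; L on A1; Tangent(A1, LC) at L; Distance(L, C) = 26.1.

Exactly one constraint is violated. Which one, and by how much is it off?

Distance(L, C) = 26.1 — off by 7.20.

G = (0.00, 0.00) ✓; G.y = 0.00, W.y = 0.00 ✓; |GW| = 26.30 ✓; ∠(TW, WG) = 90.00° ✓; |TW| = 4.800 ✓; bearing(T→L) − bearing(T→W) = 106.0° ✓; |TL| = 4.800 ✓; ∠(TL, LC) = 90.00° ✓; |LC| = 33.30 ✗.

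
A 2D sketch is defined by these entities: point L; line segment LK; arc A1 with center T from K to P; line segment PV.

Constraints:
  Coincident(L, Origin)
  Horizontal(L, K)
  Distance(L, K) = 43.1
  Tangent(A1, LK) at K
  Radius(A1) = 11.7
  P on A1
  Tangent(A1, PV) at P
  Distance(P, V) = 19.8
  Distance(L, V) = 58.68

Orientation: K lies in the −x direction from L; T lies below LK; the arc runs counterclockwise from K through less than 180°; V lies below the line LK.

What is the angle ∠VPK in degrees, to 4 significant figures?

125.4°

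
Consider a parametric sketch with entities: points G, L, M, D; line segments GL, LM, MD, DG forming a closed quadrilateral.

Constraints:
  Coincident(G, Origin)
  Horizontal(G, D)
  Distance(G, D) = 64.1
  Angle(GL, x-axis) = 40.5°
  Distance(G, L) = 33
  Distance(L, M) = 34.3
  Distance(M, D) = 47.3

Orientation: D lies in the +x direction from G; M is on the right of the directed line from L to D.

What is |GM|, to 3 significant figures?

22.1

G is at the origin; G and D share the same y with |GD| = 64.1 and D in +x, so D = (64.1, 0). GL runs at 40.5° with |GL| = 33.0, so L = (25.1, 21.4). M is determined by |LM| = 34.3 and |MD| = 47.3 together: it lies at the intersection of circle(L, 34.3) and circle(D, 47.3). With |LD| = 44.5, the foot of the radical line on LD is 10.3 from L and the perpendicular offset is √(34.3² − 10.3²) = 32.7. Taking the right-of-LD solution: M = (18.4, -12.2).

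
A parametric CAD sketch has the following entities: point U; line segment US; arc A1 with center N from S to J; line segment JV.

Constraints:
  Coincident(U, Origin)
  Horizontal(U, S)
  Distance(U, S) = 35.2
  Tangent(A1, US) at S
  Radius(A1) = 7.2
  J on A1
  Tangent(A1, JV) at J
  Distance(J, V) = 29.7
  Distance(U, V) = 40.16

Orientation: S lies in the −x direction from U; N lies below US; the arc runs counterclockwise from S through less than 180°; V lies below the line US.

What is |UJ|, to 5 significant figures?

42.328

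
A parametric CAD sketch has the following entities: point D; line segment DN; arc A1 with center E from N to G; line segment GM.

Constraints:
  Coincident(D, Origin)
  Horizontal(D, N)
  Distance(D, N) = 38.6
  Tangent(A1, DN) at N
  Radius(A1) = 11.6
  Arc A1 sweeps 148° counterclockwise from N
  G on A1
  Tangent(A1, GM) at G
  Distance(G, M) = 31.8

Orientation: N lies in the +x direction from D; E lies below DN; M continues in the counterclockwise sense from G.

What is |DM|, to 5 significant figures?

70.689

On A1, N sits at bearing 90° from E; a 148° counterclockwise sweep puts G at bearing 238°, so G = E + 11.6·(cos 238°, sin 238°) = (32.453, -21.437). Tangency of A1 to GM means the radius EG is perpendicular to GM, so GM runs along (−sin 238°, cos 238°); with |GM| = 31.8, M = (59.421, -38.289). Then |DM| = |M − D| = 70.689.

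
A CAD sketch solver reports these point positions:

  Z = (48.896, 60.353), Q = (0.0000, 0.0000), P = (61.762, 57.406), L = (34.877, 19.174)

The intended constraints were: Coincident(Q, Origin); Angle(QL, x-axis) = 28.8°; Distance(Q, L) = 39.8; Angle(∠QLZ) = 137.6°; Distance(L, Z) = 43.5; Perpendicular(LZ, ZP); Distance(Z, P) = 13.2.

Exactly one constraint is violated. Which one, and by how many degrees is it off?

Perpendicular(LZ, ZP) — off by 5.90°.

Q = (0.00, 0.00) ✓; QL at 28.80° ✓; |QL| = 39.80 ✓; ∠QLZ = 137.6° ✓; |LZ| = 43.50 ✓; ∠(LZ, ZP) = 84.10° ✗; |ZP| = 13.20 ✓.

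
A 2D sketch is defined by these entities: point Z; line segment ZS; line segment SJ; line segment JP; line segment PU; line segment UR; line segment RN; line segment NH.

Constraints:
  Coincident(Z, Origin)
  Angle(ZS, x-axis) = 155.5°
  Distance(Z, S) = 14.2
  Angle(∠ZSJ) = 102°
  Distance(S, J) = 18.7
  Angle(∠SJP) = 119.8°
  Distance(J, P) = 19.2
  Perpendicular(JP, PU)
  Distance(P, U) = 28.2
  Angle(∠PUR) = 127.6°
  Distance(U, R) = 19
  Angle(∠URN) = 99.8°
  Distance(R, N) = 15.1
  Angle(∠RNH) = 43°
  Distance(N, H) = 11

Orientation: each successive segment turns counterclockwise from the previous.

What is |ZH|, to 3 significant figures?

4.69

Z is at the origin; ZS runs at 155.5° with length 14.2, so S = (-12.9, 5.89). ∠ZSJ = 102.0° gives SJ at -126° from the x-axis; with |SJ| = 18.7, J = (-24.0, -9.14). ∠SJP = 119.8° gives JP at -66.3° from the x-axis; with |JP| = 19.2, P = (-16.3, -26.7). The perpendicularity gives PU at right angles to JP, so PU runs at 23.7°; with |PU| = 28.2, U = (9.49, -15.4). ∠PUR = 127.6° gives UR at 76.1° from the x-axis; with |UR| = 19.0, R = (14.1, 3.05). ∠URN = 99.8° gives RN at 156° from the x-axis; with |RN| = 15.1, N = (0.232, 9.12). ∠RNH = 43.0° gives NH at -66.7° from the x-axis; with |NH| = 11.0, H = (4.58, -0.979). Then |ZH| = |H − Z| = 4.69.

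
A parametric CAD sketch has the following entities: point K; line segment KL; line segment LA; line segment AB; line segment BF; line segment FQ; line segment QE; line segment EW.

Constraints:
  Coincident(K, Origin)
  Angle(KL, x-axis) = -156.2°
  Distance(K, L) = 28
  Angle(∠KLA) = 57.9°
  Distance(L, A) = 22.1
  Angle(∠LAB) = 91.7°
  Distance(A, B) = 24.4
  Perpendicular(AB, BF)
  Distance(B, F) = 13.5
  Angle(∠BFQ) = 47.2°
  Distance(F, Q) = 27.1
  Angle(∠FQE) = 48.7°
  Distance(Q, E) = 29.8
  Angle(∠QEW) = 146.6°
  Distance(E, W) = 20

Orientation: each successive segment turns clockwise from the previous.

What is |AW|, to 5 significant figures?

51.914

K is at the origin; KL runs at -156.2° with length 28.0, so L = (-25.619, -11.299). ∠KLA = 57.9° gives LA at 81.700° from the x-axis; with |LA| = 22.1, A = (-22.429, 10.569). ∠LAB = 91.7° gives AB at -6.6000° from the x-axis; with |AB| = 24.4, B = (1.8097, 7.7648). AB ⟂ BF, so BF runs at -96.600°; with |BF| = 13.5, F = (0.25805, -5.6457). ∠BFQ = 47.2° gives FQ at 130.60° from the x-axis; with |FQ| = 27.1, Q = (-17.378, 14.931). ∠FQE = 48.7° gives QE at -0.70000° from the x-axis; with |QE| = 29.8, E = (12.420, 14.566). ∠QEW = 146.6° gives EW at -34.100° from the x-axis; with |EW| = 20.0, W = (28.981, 3.3537). Then |AW| = |W − A| = 51.914.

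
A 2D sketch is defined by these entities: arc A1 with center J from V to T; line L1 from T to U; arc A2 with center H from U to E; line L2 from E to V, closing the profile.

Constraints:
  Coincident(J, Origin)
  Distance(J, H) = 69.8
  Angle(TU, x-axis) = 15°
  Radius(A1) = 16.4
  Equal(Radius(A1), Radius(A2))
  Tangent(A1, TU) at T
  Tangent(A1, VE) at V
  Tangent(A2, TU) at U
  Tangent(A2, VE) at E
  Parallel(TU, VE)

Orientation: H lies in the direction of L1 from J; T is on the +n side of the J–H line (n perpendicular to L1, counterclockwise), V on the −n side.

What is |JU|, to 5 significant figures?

71.701

Tangency of A1 to both parallel lines with radius 16.4 puts T and V at J ± 16.4·n: T = (-4.2446, 15.841), V = (4.2446, -15.841). Equal radii place U and E the same way about H: U = H + 16.4·n = (63.177, 33.907), E = H − 16.4·n = (71.666, 2.2244). Then |JU| = |U − J| = 71.701.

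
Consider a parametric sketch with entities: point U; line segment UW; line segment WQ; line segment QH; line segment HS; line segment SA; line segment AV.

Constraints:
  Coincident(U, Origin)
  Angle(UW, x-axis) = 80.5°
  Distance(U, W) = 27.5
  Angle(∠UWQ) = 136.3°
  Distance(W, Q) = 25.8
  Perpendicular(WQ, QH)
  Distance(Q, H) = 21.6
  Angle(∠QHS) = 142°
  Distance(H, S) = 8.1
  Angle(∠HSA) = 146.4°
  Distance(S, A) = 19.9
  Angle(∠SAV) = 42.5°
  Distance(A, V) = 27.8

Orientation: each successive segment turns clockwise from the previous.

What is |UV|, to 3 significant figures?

36.5

∠HSA = 146.4° gives SA at -125° from the x-axis; with |SA| = 19.9, A = (26.6, 0.843). ∠SAV = 42.5° gives AV at 97.7° from the x-axis; with |AV| = 27.8, V = (22.9, 28.4). Then |UV| = |V − U| = 36.5.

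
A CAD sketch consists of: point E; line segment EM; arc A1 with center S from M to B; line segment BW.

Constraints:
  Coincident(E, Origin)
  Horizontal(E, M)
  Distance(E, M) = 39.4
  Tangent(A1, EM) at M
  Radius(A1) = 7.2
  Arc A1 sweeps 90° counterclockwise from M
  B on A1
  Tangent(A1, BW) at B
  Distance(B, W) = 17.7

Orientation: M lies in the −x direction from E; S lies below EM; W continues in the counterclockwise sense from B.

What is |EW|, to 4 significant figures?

52.84

E is at the origin; E and M share the same y with |EM| = 39.4 and M on the −x side, so M = (-39.40, 0.000). Since A1 is tangent to EM there, SM ⟂ EM, so S = M + (0, -7.2) = (-39.40, -7.200). On A1, M sits at bearing 90° from S; a 90° counterclockwise sweep puts B at bearing 180°, so B = S + 7.2·(cos 180°, sin 180°) = (-46.60, -7.200). A1 meets BW tangentially, so SB is at right angles to BW, so BW runs along (−sin 180°, cos 180°); with |BW| = 17.7, W = (-46.60, -24.90). Then |EW| = |W − E| = 52.84.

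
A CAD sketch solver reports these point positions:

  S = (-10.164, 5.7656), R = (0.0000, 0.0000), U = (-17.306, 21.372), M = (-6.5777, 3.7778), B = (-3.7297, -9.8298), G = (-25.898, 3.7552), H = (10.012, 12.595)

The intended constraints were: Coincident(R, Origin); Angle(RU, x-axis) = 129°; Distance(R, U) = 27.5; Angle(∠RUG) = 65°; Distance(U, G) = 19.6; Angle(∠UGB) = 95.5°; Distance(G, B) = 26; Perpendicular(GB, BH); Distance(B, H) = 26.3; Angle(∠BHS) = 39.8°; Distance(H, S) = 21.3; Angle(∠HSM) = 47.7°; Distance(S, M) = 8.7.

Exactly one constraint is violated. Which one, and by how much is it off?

Distance(S, M) = 8.7 — off by 4.60.

R = (0.00, 0.00) ✓; RU at 129.0° ✓; |RU| = 27.50 ✓; ∠RUG = 65.00° ✓; |UG| = 19.60 ✓; ∠UGB = 95.50° ✓; |GB| = 26.00 ✓; ∠(GB, BH) = 90.00° ✓; |BH| = 26.30 ✓; ∠BHS = 39.80° ✓; |HS| = 21.30 ✓; ∠HSM = 47.70° ✓; |SM| = 4.100 ✗.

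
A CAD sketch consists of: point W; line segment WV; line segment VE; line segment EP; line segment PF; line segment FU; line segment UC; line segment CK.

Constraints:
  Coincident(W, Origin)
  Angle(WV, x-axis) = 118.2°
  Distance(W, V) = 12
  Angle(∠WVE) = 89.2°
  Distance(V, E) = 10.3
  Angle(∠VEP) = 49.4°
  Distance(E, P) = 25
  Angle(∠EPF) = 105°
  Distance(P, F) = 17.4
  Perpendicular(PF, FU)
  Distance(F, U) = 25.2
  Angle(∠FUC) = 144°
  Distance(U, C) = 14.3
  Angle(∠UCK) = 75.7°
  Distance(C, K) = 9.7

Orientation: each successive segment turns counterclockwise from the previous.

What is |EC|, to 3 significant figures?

20.0

W is at the origin; WV runs at 118.2° with length 12.0, so V = (-5.67, 10.6). ∠WVE = 89.2° gives VE at -151° from the x-axis; with |VE| = 10.3, E = (-14.7, 5.58). ∠VEP = 49.4° gives EP at -20.4° from the x-axis; with |EP| = 25.0, P = (8.75, -3.13). ∠EPF = 105.0° gives PF at 54.6° from the x-axis; with |PF| = 17.4, F = (18.8, 11.1). PF ⟂ FU, so FU runs at 145°; with |FU| = 25.2, U = (-1.71, 25.6). ∠FUC = 144.0° gives UC at -179° from the x-axis; with |UC| = 14.3, C = (-16.0, 25.5). Then |EC| = |C − E| = 20.0.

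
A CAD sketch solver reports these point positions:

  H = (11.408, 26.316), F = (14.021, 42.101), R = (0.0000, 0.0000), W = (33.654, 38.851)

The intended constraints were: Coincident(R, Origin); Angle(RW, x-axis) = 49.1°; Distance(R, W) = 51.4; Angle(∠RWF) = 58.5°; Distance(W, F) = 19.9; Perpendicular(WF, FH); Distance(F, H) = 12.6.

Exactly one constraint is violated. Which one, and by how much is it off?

Distance(F, H) = 12.6 — off by 3.40.

R = (0.00, 0.00) ✓; RW at 49.10° ✓; |RW| = 51.40 ✓; ∠RWF = 58.50° ✓; |WF| = 19.90 ✓; ∠(WF, FH) = 90.00° ✓; |FH| = 16.00 ✗.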